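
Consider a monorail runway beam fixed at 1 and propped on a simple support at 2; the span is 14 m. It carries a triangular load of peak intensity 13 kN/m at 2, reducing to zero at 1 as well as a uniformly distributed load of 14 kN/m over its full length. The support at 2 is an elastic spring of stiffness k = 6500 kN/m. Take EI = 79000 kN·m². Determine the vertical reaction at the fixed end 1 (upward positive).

R_1 = 165.1 kN

Release the roller at 2. Primary structure: cantilever fixed at 1.
Deflection at 2 on the released cantilever, summing each load's contribution:
  triangular load, peak 13 at the free end: 11w₀L⁴/(120EI) = 45779/EI
  UDL 14: wL⁴/(8EI) = 67228/EI
  δ_0 = 113007/EI
Tip deflection under a unit load at 2: L³/(3EI) = 914.7/EI.
With EI = 79000 kN·m²: δ_0 = 1.4305 m and δ_{22} = 0.011578 m/kN.
Compatibility — the spring shortens by R_2/k under the reaction it provides: δ_0 − R_2·δ_{22} = R_2/k. With 1/k = 0.000154 m/kN, R_2 = δ_0 / (δ_{22} + 1/k) = 1.4305 / (0.011578 + 0.000154) = 121.9 kN.
Vertical equilibrium: R_1 = ΣP − R_2 = 287 − 121.9 = 165.1 kN.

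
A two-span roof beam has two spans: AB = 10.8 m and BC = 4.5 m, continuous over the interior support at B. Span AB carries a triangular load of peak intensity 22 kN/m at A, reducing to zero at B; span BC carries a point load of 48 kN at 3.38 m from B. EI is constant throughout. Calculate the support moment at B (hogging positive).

M_B = 113.1 kN·m

Release continuity at B by inserting a hinge; the redundant is the internal moment M_B. The primary structure is two simply-supported spans AB and BC.
End slopes at the hinge B, treating each span as simply supported:
  span AB: triangular load, peak 22: 7w₀L³/(360EI) = 538.9/EI
  span BC: point load 48 at a = 3.38: Pab(L + b)/(6LEI) = 37.82/EI
  relative rotation θ_0 = (538.9 + 37.82)/EI = 576.7/EI
A unit hogging moment at B produces rotation L₁/(3EI) + L₂/(3EI) = 5.1/EI.
Compatibility: M_B·(L₁+L₂)/(3EI) = θ_0, giving M_B = 113.1 kN·m (hogging).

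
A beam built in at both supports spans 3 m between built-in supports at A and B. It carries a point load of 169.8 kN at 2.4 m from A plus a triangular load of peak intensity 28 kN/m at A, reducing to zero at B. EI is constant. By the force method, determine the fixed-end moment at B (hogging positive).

M_B = 73.6 kN·m

Release both end moments; the primary structure is a simply-supported span AB with redundants M_A and M_B.
Simple-span end rotations at A and B under the given loads:
  at A: point load 169.8 at a = 2.4: Pab(L + b)/(6LEI) = 48.9/EI
  at B: point load 169.8 at a = 2.4: Pab(L + a)/(6LEI) = 73.35/EI
  at A: triangular load, peak 28: w₀L³/(45EI) = 16.8/EI
  at B: triangular load, peak 28: 7w₀L³/(360EI) = 14.7/EI
  θ_A0 = 65.7/EI,  θ_B0 = 88.05/EI
Flexibility coefficients: a unit moment at one end gives L/(3EI) there and L/(6EI) at the far end, so f₁₁ = f₂₂ = 1/EI and f₁₂ = f₂₁ = 0.5/EI.
Compatibility — zero rotation at each built-in end:
  1 M_A + 0.5 M_B = 65.7
  0.5 M_A + 1 M_B = 88.05
Solving the pair gives M_A = 28.9 kN·m and M_B = 73.6 kN·m (hogging).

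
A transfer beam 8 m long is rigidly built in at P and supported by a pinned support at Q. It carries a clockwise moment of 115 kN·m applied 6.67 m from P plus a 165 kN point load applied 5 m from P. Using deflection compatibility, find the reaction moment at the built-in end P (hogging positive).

Take the reaction at Q as the redundant and release it; the primary structure is a cantilever fixed at P.
Free-end deflection of the primary structure under the applied loading (downward +):
  clockwise couple 115 at a = 6.67: M₀a(2L − a)/(2EI) = 3578/EI
  point load 165 at a = 5: Pa²(3L − a)/(6EI) = 13062/EI
  δ_0 = 16641/EI
Flexibility coefficient — unit upward force at Q: δ_{QQ} = L³/(3EI) = 170.7/EI.
Compatibility at Q: δ_0 − R_Q·δ_{QQ} = 0, so R_Q = 16641/170.7 = 97.5 kN.
Moment equilibrium about P: M_P = Σ(load moments about P) − R_Q·L = 940 − 97.5×8 = 160 kN·m.

M_P = 160 kN·m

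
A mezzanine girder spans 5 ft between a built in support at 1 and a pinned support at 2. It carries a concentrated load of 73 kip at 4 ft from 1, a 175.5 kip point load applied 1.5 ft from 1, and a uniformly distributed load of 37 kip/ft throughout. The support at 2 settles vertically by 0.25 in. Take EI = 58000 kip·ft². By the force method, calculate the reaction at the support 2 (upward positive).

R_2 = 113.1 kip

Choose R_2 as the redundant. The primary structure is the cantilever fixed at 1.
Primary-structure tip deflection at 2 by superposition:
  point load 73 at a = 4: Pa²(3L − a)/(6EI) = 2141/EI
  point load 175.5 at a = 1.5: Pa²(3L − a)/(6EI) = 888.5/EI
  UDL 37: wL⁴/(8EI) = 2891/EI
  δ_0 = 5920/EI
Flexibility coefficient — unit upward force at 2: δ_{22} = L³/(3EI) = 41.67/EI.
With EI = 58000 kip·ft²: δ_0 = 0.10208 ft and δ_{22} = 0.000718 ft/kip.
Compatibility — the beam at 2 must follow the support down by 0.02083 ft: δ_0 − R_2·δ_{22} = 0.02083, so R_2 = (0.10208 − 0.02083)/0.000718 = 113.1 kip.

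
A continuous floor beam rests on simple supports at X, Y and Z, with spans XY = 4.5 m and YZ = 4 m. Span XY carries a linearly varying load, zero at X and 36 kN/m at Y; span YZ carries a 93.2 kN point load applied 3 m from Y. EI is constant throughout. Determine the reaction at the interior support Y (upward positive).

Release continuity at Y by inserting a hinge; the redundant is the internal moment M_Y. The primary structure is two simply-supported spans XY and YZ.
Discontinuity in slope at Y on the released structure — sum the simple-span end rotations:
  span XY: triangular load, peak 36: w₀L³/(45EI) = 72.9/EI
  span YZ: point load 93.2 at a = 3: Pab(L + b)/(6LEI) = 58.25/EI
  relative rotation θ_0 = (72.9 + 58.25)/EI = 131.2/EI
A unit hogging moment at Y produces rotation L₁/(3EI) + L₂/(3EI) = 2.833/EI.
Slope continuity at Y: θ_0 = M_Y·2.833/EI, so M_Y = 131.2/2.833 = 46.29 kN·m (hogging).
Span XY, ΣM about X with M_Y applied at Y: R_Y^{XY}·4.5 = 243 + 46.29, so R_Y^{XY} = 64.29 kN and R_X = 81 − 64.29 = 16.71 kN.
Span YZ, ΣM about Z: R_Y^{YZ}·4 = 93.2 + 46.29, so R_Y^{YZ} = 34.87 kN and R_Z = 93.2 − 34.87 = 58.33 kN.
R_Y = 64.29 + 34.87 = 99.16 kN.

R_Y = 99.16 kN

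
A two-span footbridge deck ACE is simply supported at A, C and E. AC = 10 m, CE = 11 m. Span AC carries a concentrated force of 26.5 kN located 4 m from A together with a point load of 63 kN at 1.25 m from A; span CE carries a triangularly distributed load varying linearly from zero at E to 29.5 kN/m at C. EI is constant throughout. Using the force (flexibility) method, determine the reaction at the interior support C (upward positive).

Insert a hinge at C; M_C is the redundant, and each span becomes simply supported.
Rotations at C on the released spans (each span's end-slope, ×1/EI):
  span AC: point load 26.5 at a = 4: Pab(L + a)/(6LEI) = 148.4/EI
  span AC: point load 63 at a = 1.25: Pab(L + a)/(6LEI) = 129.2/EI
  span CE: triangular load, peak 29.5: w₀L³/(45EI) = 872.5/EI
  relative rotation θ_0 = (277.6 + 872.5)/EI = 1150/EI
A unit hogging moment at C produces rotation L₁/(3EI) + L₂/(3EI) = 7/EI.
Slope continuity at C: θ_0 = M_C·7/EI, so M_C = 1150/7 = 164.3 kN·m (hogging).
Span AC, ΣM about A with M_C applied at C: R_C^{AC}·10 = 184.8 + 164.3, so R_C^{AC} = 34.91 kN and R_A = 89.5 − 34.91 = 54.59 kN.
Span CE, ΣM about E: R_C^{CE}·11 = 1190 + 164.3, so R_C^{CE} = 123.1 kN and R_E = 162.2 − 123.1 = 39.15 kN.
R_C = 34.91 + 123.1 = 158 kN.

R_C = 158 kN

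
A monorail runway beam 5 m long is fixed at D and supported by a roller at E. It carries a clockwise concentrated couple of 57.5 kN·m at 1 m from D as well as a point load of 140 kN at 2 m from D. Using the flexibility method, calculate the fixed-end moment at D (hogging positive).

M_D = 160.8 kN·m

Take the reaction at E as the redundant and release it; the primary structure is a cantilever fixed at D.
Free-end deflection of the primary structure under the applied loading (downward +):
  clockwise couple 57.5 at a = 1: M₀a(2L − a)/(2EI) = 258.8/EI
  point load 140 at a = 2: Pa²(3L − a)/(6EI) = 1213/EI
  δ_0 = 1472/EI
Tip deflection under a unit load at E: L³/(3EI) = 41.67/EI.
Compatibility at E: δ_0 − R_E·δ_{EE} = 0, so R_E = 1472/41.67 = 35.33 kN.
Moment equilibrium about D: M_D = Σ(load moments about D) − R_E·L = 337.5 − 35.33×5 = 160.8 kN·m.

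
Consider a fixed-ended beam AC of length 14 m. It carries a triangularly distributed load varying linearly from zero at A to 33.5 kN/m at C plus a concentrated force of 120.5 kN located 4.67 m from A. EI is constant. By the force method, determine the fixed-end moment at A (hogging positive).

M_A = 468.8 kN·m

Take the two fixed-end moments M_A, M_C as redundants; the released structure is the simple span AC.
Simple-span end rotations at A and C under the given loads:
  at A: triangular load, peak 33.5: 7w₀L³/(360EI) = 1787/EI
  at C: triangular load, peak 33.5: w₀L³/(45EI) = 2043/EI
  at A: point load 120.5 at a = 4.67: Pab(L + b)/(6LEI) = 1458/EI
  at C: point load 120.5 at a = 4.67: Pab(L + a)/(6LEI) = 1167/EI
  θ_A0 = 3246/EI,  θ_C0 = 3210/EI
Flexibility coefficients: a unit moment at one end gives L/(3EI) there and L/(6EI) at the far end, so f₁₁ = f₂₂ = 4.667/EI and f₁₂ = f₂₁ = 2.333/EI.
Compatibility — zero rotation at each built-in end:
  4.667 M_A + 2.333 M_C = 3246
  2.333 M_A + 4.667 M_C = 3210
Solving the pair gives M_A = 468.8 kN·m and M_C = 453.4 kN·m (hogging).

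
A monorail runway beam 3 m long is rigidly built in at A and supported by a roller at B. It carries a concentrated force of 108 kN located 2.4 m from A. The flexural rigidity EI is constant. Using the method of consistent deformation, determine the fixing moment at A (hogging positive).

M_A = 31.1 kN·m

Choose R_B as the redundant. The primary structure is the cantilever fixed at A.
Free-end deflection of the primary structure under the applied loading (downward +):
  point load 108 at a = 2.4: Pa²(3L − a)/(6EI) = 684.3/EI
Flexibility coefficient — unit upward force at B: δ_{BB} = L³/(3EI) = 9/EI.
Compatibility at B: δ_0 − R_B·δ_{BB} = 0, so R_B = 684.3/9 = 76.03 kN.
Moment equilibrium about A: M_A = Σ(load moments about A) − R_B·L = 259.2 − 76.03×3 = 31.1 kN·m.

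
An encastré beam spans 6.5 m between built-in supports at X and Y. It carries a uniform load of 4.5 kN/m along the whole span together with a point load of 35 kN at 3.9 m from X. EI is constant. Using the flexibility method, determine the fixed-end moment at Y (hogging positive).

M_Y = 48.6 kN·m

Take the two fixed-end moments M_X, M_Y as redundants; the released structure is the simple span XY.
On the primary (simply-supported) span, the end slopes from the loading are:
  at X: UDL 4.5: wL³/(24EI) = 51.49/EI
  at Y: UDL 4.5: wL³/(24EI) = 51.49/EI
  at X: point load 35 at a = 3.9: Pab(L + b)/(6LEI) = 82.81/EI
  at Y: point load 35 at a = 3.9: Pab(L + a)/(6LEI) = 94.64/EI
  θ_X0 = 134.3/EI,  θ_Y0 = 146.1/EI
Flexibility coefficients: a unit moment at one end gives L/(3EI) there and L/(6EI) at the far end, so f₁₁ = f₂₂ = 2.167/EI and f₁₂ = f₂₁ = 1.083/EI.
Compatibility — zero rotation at each built-in end:
  2.167 M_X + 1.083 M_Y = 134.3
  1.083 M_X + 2.167 M_Y = 146.1
Solving the pair gives M_X = 37.68 kN·m and M_Y = 48.6 kN·m (hogging).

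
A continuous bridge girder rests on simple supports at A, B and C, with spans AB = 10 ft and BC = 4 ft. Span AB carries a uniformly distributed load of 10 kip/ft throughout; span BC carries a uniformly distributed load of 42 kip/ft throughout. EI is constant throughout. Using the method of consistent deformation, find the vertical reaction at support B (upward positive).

R_B = 173.7 kip

Insert a hinge at B; M_B is the redundant, and each span becomes simply supported.
Rotations at B on the released spans (each span's end-slope, ×1/EI):
  span AB: UDL 10: wL³/(24EI) = 416.7/EI
  span BC: UDL 42: wL³/(24EI) = 112/EI
  relative rotation θ_0 = (416.7 + 112)/EI = 528.7/EI
A unit hogging moment at B produces rotation L₁/(3EI) + L₂/(3EI) = 4.667/EI.
Compatibility: M_B·(L₁+L₂)/(3EI) = θ_0, giving M_B = 113.3 kip·ft (hogging).
Span AB, ΣM about A with M_B applied at B: R_B^{AB}·10 = 500 + 113.3, so R_B^{AB} = 61.33 kip and R_A = 100 − 61.33 = 38.67 kip.
Span BC, ΣM about C: R_B^{BC}·4 = 336 + 113.3, so R_B^{BC} = 112.3 kip and R_C = 168 − 112.3 = 55.68 kip.
R_B = 61.33 + 112.3 = 173.7 kip.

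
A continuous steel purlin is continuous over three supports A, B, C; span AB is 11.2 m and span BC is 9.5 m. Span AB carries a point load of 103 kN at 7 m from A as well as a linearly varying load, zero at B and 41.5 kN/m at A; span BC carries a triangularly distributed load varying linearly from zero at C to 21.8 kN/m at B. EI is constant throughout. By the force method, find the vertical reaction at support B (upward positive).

R_B = 277.7 kN

Release continuity at B by inserting a hinge; the redundant is the internal moment M_B. The primary structure is two simply-supported spans AB and BC.
Discontinuity in slope at B on the released structure — sum the simple-span end rotations:
  span AB: point load 103 at a = 7: Pab(L + a)/(6LEI) = 820.1/EI
  span AB: triangular load, peak 41.5: 7w₀L³/(360EI) = 1134/EI
  span BC: triangular load, peak 21.8: w₀L³/(45EI) = 415.4/EI
  relative rotation θ_0 = (1954 + 415.4)/EI = 2369/EI
A unit hogging moment at B produces rotation L₁/(3EI) + L₂/(3EI) = 6.9/EI.
Slope continuity at B: θ_0 = M_B·6.9/EI, so M_B = 2369/6.9 = 343.4 kN·m (hogging).
Span AB, ΣM about A with M_B applied at B: R_B^{AB}·11.2 = 1589 + 343.4, so R_B^{AB} = 172.5 kN and R_A = 335.4 − 172.5 = 162.9 kN.
Span BC, ΣM about C: R_B^{BC}·9.5 = 655.8 + 343.4, so R_B^{BC} = 105.2 kN and R_C = 103.5 − 105.2 = -1.627 kN.
R_B = 172.5 + 105.2 = 277.7 kN.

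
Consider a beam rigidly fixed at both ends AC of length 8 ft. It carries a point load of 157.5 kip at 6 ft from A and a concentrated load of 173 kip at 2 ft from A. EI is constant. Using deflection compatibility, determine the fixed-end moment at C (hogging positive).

M_C = 242.1 kip·ft

Take the two fixed-end moments M_A, M_C as redundants; the released structure is the simple span AC.
On the primary (simply-supported) span, the end slopes from the loading are:
  at A: point load 157.5 at a = 6: Pab(L + b)/(6LEI) = 393.8/EI
  at C: point load 157.5 at a = 6: Pab(L + a)/(6LEI) = 551.2/EI
  at A: point load 173 at a = 2: Pab(L + b)/(6LEI) = 605.5/EI
  at C: point load 173 at a = 2: Pab(L + a)/(6LEI) = 432.5/EI
  θ_A0 = 999.2/EI,  θ_C0 = 983.8/EI
Flexibility coefficients: a unit moment at one end gives L/(3EI) there and L/(6EI) at the far end, so f₁₁ = f₂₂ = 2.667/EI and f₁₂ = f₂₁ = 1.333/EI.
Compatibility — zero rotation at each built-in end:
  2.667 M_A + 1.333 M_C = 999.2
  1.333 M_A + 2.667 M_C = 983.8
Solving the pair gives M_A = 253.7 kip·ft and M_C = 242.1 kip·ft (hogging).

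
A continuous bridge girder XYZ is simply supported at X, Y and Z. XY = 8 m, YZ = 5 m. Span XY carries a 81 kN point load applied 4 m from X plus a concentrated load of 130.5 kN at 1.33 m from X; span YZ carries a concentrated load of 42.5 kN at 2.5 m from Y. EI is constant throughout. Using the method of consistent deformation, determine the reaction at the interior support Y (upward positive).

Take M_Y as the redundant. Released structure: two simple spans XY and YZ with a hinge at Y.
Discontinuity in slope at Y on the released structure — sum the simple-span end rotations:
  span XY: point load 81 at a = 4: Pab(L + a)/(6LEI) = 324/EI
  span XY: point load 130.5 at a = 1.33: Pab(L + a)/(6LEI) = 225/EI
  span YZ: point load 42.5 at a = 2.5: Pab(L + b)/(6LEI) = 66.41/EI
  relative rotation θ_0 = (549 + 66.41)/EI = 615.4/EI
A unit hogging moment at Y produces rotation L₁/(3EI) + L₂/(3EI) = 4.333/EI.
Compatibility: M_Y·(L₁+L₂)/(3EI) = θ_0, giving M_Y = 142 kN·m (hogging).
Span XY, ΣM about X with M_Y applied at Y: R_Y^{XY}·8 = 497.6 + 142, so R_Y^{XY} = 79.95 kN and R_X = 211.5 − 79.95 = 131.6 kN.
Span YZ, ΣM about Z: R_Y^{YZ}·5 = 106.2 + 142, so R_Y^{YZ} = 49.65 kN and R_Z = 42.5 − 49.65 = -7.154 kN.
R_Y = 79.95 + 49.65 = 129.6 kN.

R_Y = 129.6 kN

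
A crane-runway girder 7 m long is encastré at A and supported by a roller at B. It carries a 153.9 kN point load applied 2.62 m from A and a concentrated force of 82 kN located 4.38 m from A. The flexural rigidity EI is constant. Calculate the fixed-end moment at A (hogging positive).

M_A = 297.5 kN·m

Take the reaction at B as the redundant and release it; the primary structure is a cantilever fixed at A.
Deflection at B on the released cantilever, summing each load's contribution:
  point load 153.9 at a = 2.62: Pa²(3L − a)/(6EI) = 3236/EI
  point load 82 at a = 4.38: Pa²(3L − a)/(6EI) = 4358/EI
  δ_0 = 7594/EI
Flexibility coefficient — unit upward force at B: δ_{BB} = L³/(3EI) = 114.3/EI.
Compatibility at B: δ_0 − R_B·δ_{BB} = 0, so R_B = 7594/114.3 = 66.42 kN.
Moment equilibrium about A: M_A = Σ(load moments about A) − R_B·L = 762.4 − 66.42×7 = 297.5 kN·m.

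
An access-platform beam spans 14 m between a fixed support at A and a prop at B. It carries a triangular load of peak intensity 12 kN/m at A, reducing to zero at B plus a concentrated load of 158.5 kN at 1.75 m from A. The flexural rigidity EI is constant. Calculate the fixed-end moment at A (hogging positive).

M_A = 384.3 kN·m

Remove the prop at B; the released (primary) structure is a cantilever built in at A.
Deflection at B on the released cantilever, summing each load's contribution:
  triangular load, peak 12 at the fixed end: w₀L⁴/(30EI) = 15366/EI
  point load 158.5 at a = 1.75: Pa²(3L − a)/(6EI) = 3256/EI
  δ_0 = 18623/EI
Tip deflection under a unit load at B: L³/(3EI) = 914.7/EI.
Compatibility at B: δ_0 − R_B·δ_{BB} = 0, so R_B = 18623/914.7 = 20.36 kN.
Moment equilibrium about A: M_A = Σ(load moments about A) − R_B·L = 669.4 − 20.36×14 = 384.3 kN·m.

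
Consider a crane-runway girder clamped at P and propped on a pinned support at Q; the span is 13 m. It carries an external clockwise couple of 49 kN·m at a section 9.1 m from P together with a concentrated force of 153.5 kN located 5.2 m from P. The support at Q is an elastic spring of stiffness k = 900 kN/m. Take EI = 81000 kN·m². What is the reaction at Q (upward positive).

R_Q = 33.02 kN

Choose R_Q as the redundant. The primary structure is the cantilever fixed at P.
Primary-structure tip deflection at Q by superposition:
  clockwise couple 49 at a = 9.1: M₀a(2L − a)/(2EI) = 3768/EI
  point load 153.5 at a = 5.2: Pa²(3L − a)/(6EI) = 23382/EI
  δ_0 = 27150/EI
Tip deflection under a unit load at Q: L³/(3EI) = 732.3/EI.
With EI = 81000 kN·m²: δ_0 = 0.33518 m and δ_{QQ} = 0.009041 m/kN.
Compatibility — the spring shortens by R_Q/k under the reaction it provides: δ_0 − R_Q·δ_{QQ} = R_Q/k. With 1/k = 0.001111 m/kN, R_Q = δ_0 / (δ_{QQ} + 1/k) = 0.33518 / (0.009041 + 0.001111) = 33.02 kN.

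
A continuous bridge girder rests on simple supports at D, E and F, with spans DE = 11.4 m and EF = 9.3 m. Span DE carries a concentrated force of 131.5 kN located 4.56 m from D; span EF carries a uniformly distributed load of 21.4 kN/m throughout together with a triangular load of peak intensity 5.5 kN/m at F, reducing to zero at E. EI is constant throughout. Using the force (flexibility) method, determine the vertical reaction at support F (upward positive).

Insert a hinge at E; M_E is the redundant, and each span becomes simply supported.
Discontinuity in slope at E on the released structure — sum the simple-span end rotations:
  span DE: point load 131.5 at a = 4.56: Pab(L + a)/(6LEI) = 957/EI
  span EF: UDL 21.4: wL³/(24EI) = 717.2/EI
  span EF: triangular load, peak 5.5: 7w₀L³/(360EI) = 86.02/EI
  relative rotation θ_0 = (957 + 803.2)/EI = 1760/EI
A unit hogging moment at E produces rotation L₁/(3EI) + L₂/(3EI) = 6.9/EI.
Slope continuity at E: θ_0 = M_E·6.9/EI, so M_E = 1760/6.9 = 255.1 kN·m (hogging).
Span EF, ΣM about F: R_E^{EF}·9.3 = 1005 + 255.1, so R_E^{EF} = 135.5 kN and R_F = 224.6 − 135.5 = 89.13 kN.

R_F = 89.13 kN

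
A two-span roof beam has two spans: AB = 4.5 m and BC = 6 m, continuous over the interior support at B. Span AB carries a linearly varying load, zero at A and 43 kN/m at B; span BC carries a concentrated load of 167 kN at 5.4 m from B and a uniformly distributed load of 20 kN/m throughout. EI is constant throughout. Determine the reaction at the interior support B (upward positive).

R_B = 181.9 kN

Take M_B as the redundant. Released structure: two simple spans AB and BC with a hinge at B.
Rotations at B on the released spans (each span's end-slope, ×1/EI):
  span AB: triangular load, peak 43: w₀L³/(45EI) = 87.08/EI
  span BC: point load 167 at a = 5.4: Pab(L + b)/(6LEI) = 99.2/EI
  span BC: UDL 20: wL³/(24EI) = 180/EI
  relative rotation θ_0 = (87.08 + 279.2)/EI = 366.3/EI
A unit hogging moment at B produces rotation L₁/(3EI) + L₂/(3EI) = 3.5/EI.
Compatibility: M_B·(L₁+L₂)/(3EI) = θ_0, giving M_B = 104.6 kN·m (hogging).
Span AB, ΣM about A with M_B applied at B: R_B^{AB}·4.5 = 290.2 + 104.6, so R_B^{AB} = 87.76 kN and R_A = 96.75 − 87.76 = 8.995 kN.
Span BC, ΣM about C: R_B^{BC}·6 = 460.2 + 104.6, so R_B^{BC} = 94.14 kN and R_C = 287 − 94.14 = 192.9 kN.
R_B = 87.76 + 94.14 = 181.9 kN.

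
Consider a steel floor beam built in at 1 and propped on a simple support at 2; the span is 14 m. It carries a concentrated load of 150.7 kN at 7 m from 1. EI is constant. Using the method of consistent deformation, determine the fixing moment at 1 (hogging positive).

M_1 = 395.6 kN·m

Release the roller at 2. Primary structure: cantilever fixed at 1.
Primary-structure tip deflection at 2 by superposition:
  point load 150.7 at a = 7: Pa²(3L − a)/(6EI) = 43075/EI
Tip deflection under a unit load at 2: L³/(3EI) = 914.7/EI.
The prop prevents deflection at 2: R_2 = δ_0/δ_{22} = 43075/914.7 = 47.09 kN.
Moment equilibrium about 1: M_1 = Σ(load moments about 1) − R_2·L = 1055 − 47.09×14 = 395.6 kN·m.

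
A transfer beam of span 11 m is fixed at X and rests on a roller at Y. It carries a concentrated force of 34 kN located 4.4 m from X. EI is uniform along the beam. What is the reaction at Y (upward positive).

R_Y = 7.072 kN

Release the roller at Y. Primary structure: cantilever fixed at X.
Deflection at Y on the released cantilever, summing each load's contribution:
  point load 34 at a = 4.4: Pa²(3L − a)/(6EI) = 3138/EI
Tip deflection under a unit load at Y: L³/(3EI) = 443.7/EI.
Compatibility at Y: δ_0 − R_Y·δ_{YY} = 0, so R_Y = 3138/443.7 = 7.072 kN.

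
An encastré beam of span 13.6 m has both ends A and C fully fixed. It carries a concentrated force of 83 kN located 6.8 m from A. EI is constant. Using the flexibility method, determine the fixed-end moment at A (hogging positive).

M_A = 141.1 kN·m

Release both end moments; the primary structure is a simply-supported span AC with redundants M_A and M_C.
Simple-span end rotations at A and C under the given loads:
  at A: point load 83 at a = 6.8: Pab(L + b)/(6LEI) = 959.5/EI
  at C: point load 83 at a = 6.8: Pab(L + a)/(6LEI) = 959.5/EI
  θ_A0 = 959.5/EI,  θ_C0 = 959.5/EI
Flexibility coefficients: a unit moment at one end gives L/(3EI) there and L/(6EI) at the far end, so f₁₁ = f₂₂ = 4.533/EI and f₁₂ = f₂₁ = 2.267/EI.
Compatibility — zero rotation at each built-in end:
  4.533 M_A + 2.267 M_C = 959.5
  2.267 M_A + 4.533 M_C = 959.5
Solving the pair gives M_A = 141.1 kN·m and M_C = 141.1 kN·m (hogging).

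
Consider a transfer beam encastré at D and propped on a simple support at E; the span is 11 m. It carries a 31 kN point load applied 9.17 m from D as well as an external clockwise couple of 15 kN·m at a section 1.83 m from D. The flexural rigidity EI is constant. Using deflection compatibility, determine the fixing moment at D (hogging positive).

Release the roller at E. Primary structure: cantilever fixed at D.
Primary-structure tip deflection at E by superposition:
  point load 31 at a = 9.17: Pa²(3L − a)/(6EI) = 10353/EI
  clockwise couple 15 at a = 1.83: M₀a(2L − a)/(2EI) = 276.8/EI
  δ_0 = 10630/EI
Flexibility coefficient — unit upward force at E: δ_{EE} = L³/(3EI) = 443.7/EI.
The prop prevents deflection at E: R_E = δ_0/δ_{EE} = 10630/443.7 = 23.96 kN.
Moment equilibrium about D: M_D = Σ(load moments about D) − R_E·L = 299.3 − 23.96×11 = 35.72 kN·m.

M_D = 35.72 kN·m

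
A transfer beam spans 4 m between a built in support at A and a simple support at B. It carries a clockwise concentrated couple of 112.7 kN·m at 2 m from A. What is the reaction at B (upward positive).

R_B = 31.7 kN

Take the reaction at B as the redundant and release it; the primary structure is a cantilever fixed at A.
Downward deflection at the released point B due to the loads:
  clockwise couple 112.7 at a = 2: M₀a(2L − a)/(2EI) = 676.2/EI
Flexibility coefficient — unit upward force at B: δ_{BB} = L³/(3EI) = 21.33/EI.
Compatibility at B: δ_0 − R_B·δ_{BB} = 0, so R_B = 676.2/21.33 = 31.7 kN.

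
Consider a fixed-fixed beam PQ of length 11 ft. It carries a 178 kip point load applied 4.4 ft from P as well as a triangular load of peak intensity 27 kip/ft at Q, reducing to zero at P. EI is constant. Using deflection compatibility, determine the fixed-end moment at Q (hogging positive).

Take the two fixed-end moments M_P, M_Q as redundants; the released structure is the simple span PQ.
End rotations of the released simple span under the applied load (×1/EI):
  at P: point load 178 at a = 4.4: Pab(L + b)/(6LEI) = 1378/EI
  at Q: point load 178 at a = 4.4: Pab(L + a)/(6LEI) = 1206/EI
  at P: triangular load, peak 27: 7w₀L³/(360EI) = 698.8/EI
  at Q: triangular load, peak 27: w₀L³/(45EI) = 798.6/EI
  θ_P0 = 2077/EI,  θ_Q0 = 2005/EI
Flexibility coefficients: a unit moment at one end gives L/(3EI) there and L/(6EI) at the far end, so f₁₁ = f₂₂ = 3.667/EI and f₁₂ = f₂₁ = 1.833/EI.
Compatibility — zero rotation at each built-in end:
  3.667 M_P + 1.833 M_Q = 2077
  1.833 M_P + 3.667 M_Q = 2005
Solving the pair gives M_P = 390.9 kip·ft and M_Q = 351.3 kip·ft (hogging).

M_Q = 351.3 kip·ft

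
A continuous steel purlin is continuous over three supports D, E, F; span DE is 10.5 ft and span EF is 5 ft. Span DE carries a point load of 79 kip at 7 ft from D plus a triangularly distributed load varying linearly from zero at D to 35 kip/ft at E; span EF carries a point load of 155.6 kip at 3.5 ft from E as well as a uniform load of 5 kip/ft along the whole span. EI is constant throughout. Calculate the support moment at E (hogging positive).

Take M_E as the redundant. Released structure: two simple spans DE and EF with a hinge at E.
Rotations at E on the released spans (each span's end-slope, ×1/EI):
  span DE: point load 79 at a = 7: Pab(L + a)/(6LEI) = 537.6/EI
  span DE: triangular load, peak 35: w₀L³/(45EI) = 900.4/EI
  span EF: point load 155.6 at a = 3.5: Pab(L + b)/(6LEI) = 177/EI
  span EF: UDL 5: wL³/(24EI) = 26.04/EI
  relative rotation θ_0 = (1438 + 203)/EI = 1641/EI
A unit hogging moment at E produces rotation L₁/(3EI) + L₂/(3EI) = 5.167/EI.
Compatibility: M_E·(L₁+L₂)/(3EI) = θ_0, giving M_E = 317.6 kip·ft (hogging).

M_E = 317.6 kip·ft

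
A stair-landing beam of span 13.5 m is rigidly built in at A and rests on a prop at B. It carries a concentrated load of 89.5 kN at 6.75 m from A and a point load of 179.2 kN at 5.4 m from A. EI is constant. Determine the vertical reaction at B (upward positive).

R_B = 65.24 kN

Take the reaction at B as the redundant and release it; the primary structure is a cantilever fixed at A.
Deflection at B on the released cantilever, summing each load's contribution:
  point load 89.5 at a = 6.75: Pa²(3L − a)/(6EI) = 22938/EI
  point load 179.2 at a = 5.4: Pa²(3L − a)/(6EI) = 30569/EI
  δ_0 = 53507/EI
Flexibility coefficient — unit upward force at B: δ_{BB} = L³/(3EI) = 820.1/EI.
The prop prevents deflection at B: R_B = δ_0/δ_{BB} = 53507/820.1 = 65.24 kN.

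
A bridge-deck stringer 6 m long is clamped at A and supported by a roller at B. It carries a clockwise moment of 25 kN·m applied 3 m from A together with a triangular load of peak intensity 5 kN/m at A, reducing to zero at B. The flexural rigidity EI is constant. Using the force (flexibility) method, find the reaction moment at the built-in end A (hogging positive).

Choose R_B as the redundant. The primary structure is the cantilever fixed at A.
Deflection at B on the released cantilever, summing each load's contribution:
  clockwise couple 25 at a = 3: M₀a(2L − a)/(2EI) = 337.5/EI
  triangular load, peak 5 at the fixed end: w₀L⁴/(30EI) = 216/EI
  δ_0 = 553.5/EI
Tip deflection under a unit load at B: L³/(3EI) = 72/EI.
The prop prevents deflection at B: R_B = δ_0/δ_{BB} = 553.5/72 = 7.688 kN.
Moment equilibrium about A: M_A = Σ(load moments about A) − R_B·L = 55 − 7.688×6 = 8.875 kN·m.

M_A = 8.875 kN·m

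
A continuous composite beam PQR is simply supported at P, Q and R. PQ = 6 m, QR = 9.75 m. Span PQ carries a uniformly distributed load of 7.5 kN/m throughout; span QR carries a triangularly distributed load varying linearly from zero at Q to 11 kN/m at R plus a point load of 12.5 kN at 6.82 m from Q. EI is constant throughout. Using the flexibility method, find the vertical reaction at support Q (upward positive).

R_Q = 60.54 kN

Take M_Q as the redundant. Released structure: two simple spans PQ and QR with a hinge at Q.
Rotations at Q on the released spans (each span's end-slope, ×1/EI):
  span PQ: UDL 7.5: wL³/(24EI) = 67.5/EI
  span QR: triangular load, peak 11: 7w₀L³/(360EI) = 198.2/EI
  span QR: point load 12.5 at a = 6.82: Pab(L + b)/(6LEI) = 54.14/EI
  relative rotation θ_0 = (67.5 + 252.4)/EI = 319.9/EI
A unit hogging moment at Q produces rotation L₁/(3EI) + L₂/(3EI) = 5.25/EI.
Compatibility: M_Q·(L₁+L₂)/(3EI) = θ_0, giving M_Q = 60.93 kN·m (hogging).
Span PQ, ΣM about P with M_Q applied at Q: R_Q^{PQ}·6 = 135 + 60.93, so R_Q^{PQ} = 32.66 kN and R_P = 45 − 32.66 = 12.34 kN.
Span QR, ΣM about R: R_Q^{QR}·9.75 = 210.9 + 60.93, so R_Q^{QR} = 27.88 kN and R_R = 66.12 − 27.88 = 38.24 kN.
R_Q = 32.66 + 27.88 = 60.54 kN.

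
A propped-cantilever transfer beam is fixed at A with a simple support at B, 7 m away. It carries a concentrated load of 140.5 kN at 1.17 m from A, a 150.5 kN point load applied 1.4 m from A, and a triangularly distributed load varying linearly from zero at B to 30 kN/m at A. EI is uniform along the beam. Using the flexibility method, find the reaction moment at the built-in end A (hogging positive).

Take the reaction at B as the redundant and release it; the primary structure is a cantilever fixed at A.
Free-end deflection of the primary structure under the applied loading (downward +):
  point load 140.5 at a = 1.17: Pa²(3L − a)/(6EI) = 635.7/EI
  point load 150.5 at a = 1.4: Pa²(3L − a)/(6EI) = 963.6/EI
  triangular load, peak 30 at the fixed end: w₀L⁴/(30EI) = 2401/EI
  δ_0 = 4000/EI
Tip deflection under a unit load at B: L³/(3EI) = 114.3/EI.
The prop prevents deflection at B: R_B = δ_0/δ_{BB} = 4000/114.3 = 34.99 kN.
Moment equilibrium about A: M_A = Σ(load moments about A) − R_B·L = 620.1 − 34.99×7 = 375.2 kN·m.

M_A = 375.2 kN·m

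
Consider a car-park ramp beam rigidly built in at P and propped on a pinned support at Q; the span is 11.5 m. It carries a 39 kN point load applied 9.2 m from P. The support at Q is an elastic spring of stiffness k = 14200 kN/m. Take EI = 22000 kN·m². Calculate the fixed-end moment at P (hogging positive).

Release the roller at Q. Primary structure: cantilever fixed at P.
Deflection at Q on the released cantilever, summing each load's contribution:
  point load 39 at a = 9.2: Pa²(3L − a)/(6EI) = 13919/EI
Flexibility coefficient — unit upward force at Q: δ_{QQ} = L³/(3EI) = 507/EI.
With EI = 22000 kN·m²: δ_0 = 0.63268 m and δ_{QQ} = 0.023044 m/kN.
Compatibility — the spring shortens by R_Q/k under the reaction it provides: δ_0 − R_Q·δ_{QQ} = R_Q/k. With 1/k = 0.00007 m/kN, R_Q = δ_0 / (δ_{QQ} + 1/k) = 0.63268 / (0.023044 + 0.00007) = 27.37 kN.
Moment equilibrium about P: M_P = Σ(load moments about P) − R_Q·L = 358.8 − 27.37×11.5 = 44.02 kN·m.

M_P = 44.02 kN·m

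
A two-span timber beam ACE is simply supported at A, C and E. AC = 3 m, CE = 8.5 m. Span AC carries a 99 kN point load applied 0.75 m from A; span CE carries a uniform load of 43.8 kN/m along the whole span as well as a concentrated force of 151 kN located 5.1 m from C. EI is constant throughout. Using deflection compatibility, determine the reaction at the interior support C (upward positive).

R_C = 479.1 kN

Release continuity at C by inserting a hinge; the redundant is the internal moment M_C. The primary structure is two simply-supported spans AC and CE.
Rotations at C on the released spans (each span's end-slope, ×1/EI):
  span AC: point load 99 at a = 0.75: Pab(L + a)/(6LEI) = 34.8/EI
  span CE: UDL 43.8: wL³/(24EI) = 1121/EI
  span CE: point load 151 at a = 5.1: Pab(L + b)/(6LEI) = 610.9/EI
  relative rotation θ_0 = (34.8 + 1732)/EI = 1767/EI
A unit hogging moment at C produces rotation L₁/(3EI) + L₂/(3EI) = 3.833/EI.
Slope continuity at C: θ_0 = M_C·3.833/EI, so M_C = 1767/3.833 = 460.8 kN·m (hogging).
Span AC, ΣM about A with M_C applied at C: R_C^{AC}·3 = 74.25 + 460.8, so R_C^{AC} = 178.4 kN and R_A = 99 − 178.4 = -79.36 kN.
Span CE, ΣM about E: R_C^{CE}·8.5 = 2096 + 460.8, so R_C^{CE} = 300.8 kN and R_E = 523.3 − 300.8 = 222.5 kN.
R_C = 178.4 + 300.8 = 479.1 kN.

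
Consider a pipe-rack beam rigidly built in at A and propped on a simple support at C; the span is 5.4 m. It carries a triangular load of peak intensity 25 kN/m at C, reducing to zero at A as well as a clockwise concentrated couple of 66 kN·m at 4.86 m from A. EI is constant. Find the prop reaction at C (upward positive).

Remove the prop at C; the released (primary) structure is a cantilever built in at A.
Deflection at C on the released cantilever, summing each load's contribution:
  triangular load, peak 25 at the free end: 11w₀L⁴/(120EI) = 1949/EI
  clockwise couple 66 at a = 4.86: M₀a(2L − a)/(2EI) = 952.7/EI
  δ_0 = 2901/EI
Tip deflection under a unit load at C: L³/(3EI) = 52.49/EI.
The prop prevents deflection at C: R_C = δ_0/δ_{CC} = 2901/52.49 = 55.27 kN.

R_C = 55.27 kN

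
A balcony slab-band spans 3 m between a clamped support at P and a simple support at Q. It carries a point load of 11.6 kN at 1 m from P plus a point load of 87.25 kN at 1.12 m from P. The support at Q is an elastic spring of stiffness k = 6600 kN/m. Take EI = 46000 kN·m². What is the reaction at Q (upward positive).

Choose R_Q as the redundant. The primary structure is the cantilever fixed at P.
Downward deflection at the released point Q due to the loads:
  point load 11.6 at a = 1: Pa²(3L − a)/(6EI) = 15.47/EI
  point load 87.25 at a = 1.12: Pa²(3L − a)/(6EI) = 143.7/EI
  δ_0 = 159.2/EI
Flexibility coefficient — unit upward force at Q: δ_{QQ} = L³/(3EI) = 9/EI.
With EI = 46000 kN·m²: δ_0 = 0.003461 m and δ_{QQ} = 0.000196 m/kN.
Compatibility — the spring shortens by R_Q/k under the reaction it provides: δ_0 − R_Q·δ_{QQ} = R_Q/k. With 1/k = 0.000152 m/kN, R_Q = δ_0 / (δ_{QQ} + 1/k) = 0.003461 / (0.000196 + 0.000152) = 9.969 kN.

R_Q = 9.969 kN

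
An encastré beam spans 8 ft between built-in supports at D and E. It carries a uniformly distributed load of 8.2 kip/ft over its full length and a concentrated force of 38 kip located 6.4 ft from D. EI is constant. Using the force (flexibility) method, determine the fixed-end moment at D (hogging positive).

M_D = 53.46 kip·ft

Release both end moments; the primary structure is a simply-supported span DE with redundants M_D and M_E.
End rotations of the released simple span under the applied load (×1/EI):
  at D: UDL 8.2: wL³/(24EI) = 174.9/EI
  at E: UDL 8.2: wL³/(24EI) = 174.9/EI
  at D: point load 38 at a = 6.4: Pab(L + b)/(6LEI) = 77.82/EI
  at E: point load 38 at a = 6.4: Pab(L + a)/(6LEI) = 116.7/EI
  θ_D0 = 252.8/EI,  θ_E0 = 291.7/EI
Flexibility coefficients: a unit moment at one end gives L/(3EI) there and L/(6EI) at the far end, so f₁₁ = f₂₂ = 2.667/EI and f₁₂ = f₂₁ = 1.333/EI.
Compatibility — zero rotation at each built-in end:
  2.667 M_D + 1.333 M_E = 252.8
  1.333 M_D + 2.667 M_E = 291.7
Solving the pair gives M_D = 53.46 kip·ft and M_E = 82.65 kip·ft (hogging).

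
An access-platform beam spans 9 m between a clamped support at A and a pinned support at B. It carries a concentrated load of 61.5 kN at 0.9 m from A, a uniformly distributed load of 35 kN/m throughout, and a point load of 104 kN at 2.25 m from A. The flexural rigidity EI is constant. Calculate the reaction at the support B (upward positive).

R_B = 128 kN

Remove the prop at B; the released (primary) structure is a cantilever built in at A.
Primary-structure tip deflection at B by superposition:
  point load 61.5 at a = 0.9: Pa²(3L − a)/(6EI) = 216.7/EI
  UDL 35: wL⁴/(8EI) = 28704/EI
  point load 104 at a = 2.25: Pa²(3L − a)/(6EI) = 2172/EI
  δ_0 = 31093/EI
Tip deflection under a unit load at B: L³/(3EI) = 243/EI.
The prop prevents deflection at B: R_B = δ_0/δ_{BB} = 31093/243 = 128 kN.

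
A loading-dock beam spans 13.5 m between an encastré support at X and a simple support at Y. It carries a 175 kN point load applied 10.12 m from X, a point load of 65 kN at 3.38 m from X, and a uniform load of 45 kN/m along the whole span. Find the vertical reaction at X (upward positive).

Choose R_Y as the redundant. The primary structure is the cantilever fixed at X.
Deflection at Y on the released cantilever, summing each load's contribution:
  point load 175 at a = 10.12: Pa²(3L − a)/(6EI) = 90748/EI
  point load 65 at a = 3.38: Pa²(3L − a)/(6EI) = 4594/EI
  UDL 45: wL⁴/(8EI) = 186835/EI
  δ_0 = 282177/EI
Flexibility coefficient — unit upward force at Y: δ_{YY} = L³/(3EI) = 820.1/EI.
Compatibility at Y: δ_0 − R_Y·δ_{YY} = 0, so R_Y = 282177/820.1 = 344.1 kN.
Vertical equilibrium: R_X = ΣP − R_Y = 847.5 − 344.1 = 503.4 kN.

R_X = 503.4 kN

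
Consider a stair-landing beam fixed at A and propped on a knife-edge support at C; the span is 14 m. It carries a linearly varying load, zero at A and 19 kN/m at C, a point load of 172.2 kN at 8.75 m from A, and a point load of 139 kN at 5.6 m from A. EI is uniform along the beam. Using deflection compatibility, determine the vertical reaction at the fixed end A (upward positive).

Choose R_C as the redundant. The primary structure is the cantilever fixed at A.
Downward deflection at the released point C due to the loads:
  triangular load, peak 19 at the free end: 11w₀L⁴/(120EI) = 66908/EI
  point load 172.2 at a = 8.75: Pa²(3L − a)/(6EI) = 73062/EI
  point load 139 at a = 5.6: Pa²(3L − a)/(6EI) = 26445/EI
  δ_0 = 166414/EI
Flexibility coefficient — unit upward force at C: δ_{CC} = L³/(3EI) = 914.7/EI.
Compatibility at C: δ_0 − R_C·δ_{CC} = 0, so R_C = 166414/914.7 = 181.9 kN.
Vertical equilibrium: R_A = ΣP − R_C = 444.2 − 181.9 = 262.3 kN.

R_A = 262.3 kN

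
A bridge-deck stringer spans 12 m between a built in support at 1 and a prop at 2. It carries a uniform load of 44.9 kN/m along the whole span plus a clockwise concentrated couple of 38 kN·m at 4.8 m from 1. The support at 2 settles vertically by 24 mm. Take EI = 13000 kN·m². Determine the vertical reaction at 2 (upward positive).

Remove the prop at 2; the released (primary) structure is a cantilever built in at 1.
Downward deflection at the released point 2 due to the loads:
  UDL 44.9: wL⁴/(8EI) = 116381/EI
  clockwise couple 38 at a = 4.8: M₀a(2L − a)/(2EI) = 1751/EI
  δ_0 = 118132/EI
Flexibility coefficient — unit upward force at 2: δ_{22} = L³/(3EI) = 576/EI.
With EI = 13000 kN·m²: δ_0 = 9.0871 m and δ_{22} = 0.044308 m/kN.
Compatibility — the beam at 2 must follow the support down by 0.024 m: δ_0 − R_2·δ_{22} = 0.024, so R_2 = (9.0871 − 0.024)/0.044308 = 204.5 kN.

R_2 = 204.5 kN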